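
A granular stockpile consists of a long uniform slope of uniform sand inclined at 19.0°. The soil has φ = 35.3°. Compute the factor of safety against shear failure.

For a dry cohesionless infinite slope the factor of safety is FS = tanφ / tanβ.
FS = tan35.3° / tan19.0° = 0.7080 / 0.3443 = 2.056

FS = 2.06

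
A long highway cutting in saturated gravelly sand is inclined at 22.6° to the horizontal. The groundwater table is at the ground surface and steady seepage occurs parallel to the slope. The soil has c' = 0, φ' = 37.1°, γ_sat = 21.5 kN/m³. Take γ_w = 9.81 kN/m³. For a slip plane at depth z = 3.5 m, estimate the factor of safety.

With seepage parallel to the slope and the water table at the surface, the effective normal stress on the slip plane uses the buoyant unit weight γ' = γ_sat − γ_w while the driving shear stress uses γ_sat:
FS = [c' + γ' z cos²β tanφ'] / [γ_sat z sinβ cosβ]
(For c' = 0 this reduces to FS = (γ'/γ_sat)·tanφ'/tanβ.)
γ' = 21.5 − 9.81 = 11.69 kN/m³
Numerator = 0.0 + 11.69·3.5·cos²22.6°·tan37.1° = 0.0 + 11.69·3.5·0.8523·0.7563 = 26.374 kPa
Denominator = 21.5·3.5·sin22.6°·cos22.6° = 21.5·3.5·0.3843·0.9232 = 26.698 kPa
FS = 26.374 / 26.698 = 0.988

FS = 0.99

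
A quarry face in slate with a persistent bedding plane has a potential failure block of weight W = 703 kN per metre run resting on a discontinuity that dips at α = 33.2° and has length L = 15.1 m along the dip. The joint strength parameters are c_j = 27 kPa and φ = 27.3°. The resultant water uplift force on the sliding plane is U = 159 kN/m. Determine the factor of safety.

FS = 1.63

Resolving the block weight along and normal to the plane and applying the Mohr–Coulomb strength on the joint:
N' = W cosα − U = 703·cos33.2° − 159 = 429.2 kN/m
Driving force T = W sinα = 703·sin33.2° = 384.9 kN/m
Resisting force R = c_j·L + N'·tanφ = 27·15.1 + 429.2·tan27.3° = 407.7 + 221.6 = 629.3 kN/m
FS = R / T = 629.3 / 384.9 = 1.635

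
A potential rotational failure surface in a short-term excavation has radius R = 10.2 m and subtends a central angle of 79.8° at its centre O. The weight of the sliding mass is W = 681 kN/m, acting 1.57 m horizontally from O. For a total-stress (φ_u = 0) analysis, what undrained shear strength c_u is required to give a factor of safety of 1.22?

FS = c_u·L_a·R / (W·d), so c_u = FS·W·d / (L_a·R).
Arc length L_a = R·θ = 10.2·(79.8°·π/180) = 10.2·1.3928 = 14.21 m
c_u = 1.22·681·1.57 / (14.21·10.2) = 1304.4 / 144.90 = 9.00 kPa

c_u = 9.0 kPa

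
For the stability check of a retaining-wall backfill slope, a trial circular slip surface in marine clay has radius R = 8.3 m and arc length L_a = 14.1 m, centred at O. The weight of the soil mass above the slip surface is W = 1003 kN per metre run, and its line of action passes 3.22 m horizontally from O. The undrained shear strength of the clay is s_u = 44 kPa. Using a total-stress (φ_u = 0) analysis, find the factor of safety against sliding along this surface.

FS = 1.59

Taking moments about the centre O, the resisting moment is provided by the undrained shear strength acting along the arc:
M_R = s_u·L_a·R = 44·14.10·8.3 = 5149.3 kN·m/m
M_D = W·d = 1003·3.22 = 3229.7 kN·m/m
FS = M_R / M_D = 5149.3 / 3229.7 = 1.594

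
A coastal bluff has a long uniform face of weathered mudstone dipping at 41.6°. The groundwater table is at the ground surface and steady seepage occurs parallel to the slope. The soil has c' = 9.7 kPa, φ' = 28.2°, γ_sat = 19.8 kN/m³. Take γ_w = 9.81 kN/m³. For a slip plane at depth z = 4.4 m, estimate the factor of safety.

With seepage parallel to the slope and the water table at the surface, the effective normal stress on the slip plane uses the buoyant unit weight γ' = γ_sat − γ_w while the driving shear stress uses γ_sat:
FS = [c' + γ' z cos²β tanφ'] / [γ_sat z sinβ cosβ]
γ' = 19.8 − 9.81 = 9.99 kN/m³
Numerator = 9.7 + 9.99·4.4·cos²41.6°·tan28.2° = 9.7 + 9.99·4.4·0.5592·0.5362 = 22.880 kPa
Denominator = 19.8·4.4·sin41.6°·cos41.6° = 19.8·4.4·0.6639·0.7478 = 43.254 kPa
FS = 22.880 / 43.254 = 0.529

FS = 0.53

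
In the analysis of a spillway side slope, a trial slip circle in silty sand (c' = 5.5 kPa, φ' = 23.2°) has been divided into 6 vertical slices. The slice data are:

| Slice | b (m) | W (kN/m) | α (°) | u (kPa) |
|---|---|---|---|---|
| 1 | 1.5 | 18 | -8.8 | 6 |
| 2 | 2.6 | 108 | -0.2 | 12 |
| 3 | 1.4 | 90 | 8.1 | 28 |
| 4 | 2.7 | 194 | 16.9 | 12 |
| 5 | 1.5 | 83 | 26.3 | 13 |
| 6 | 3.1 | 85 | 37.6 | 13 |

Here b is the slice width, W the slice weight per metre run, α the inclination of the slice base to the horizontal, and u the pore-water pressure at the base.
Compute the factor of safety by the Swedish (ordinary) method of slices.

FS = 1.48

Ordinary method of slices: FS = Σ[c'·Δl_i + (W_i cosα_i − u_i·Δl_i)·tanφ'] / Σ W_i sinα_i, with Δl_i = b_i / cosα_i.
Slice 1: Δl = 1.5/cos(-8.8°) = 1.518 m; N'_1 = 18·cos(-8.8°) − 6·1.518 = 8.7; c'Δl = 8.35; W sinα = -2.8
Slice 2: Δl = 2.6/cos(-0.2°) = 2.600 m; N'_2 = 108·cos(-0.2°) − 12·2.600 = 76.8; c'Δl = 14.30; W sinα = -0.4
Slice 3: Δl = 1.4/cos8.1° = 1.414 m; N'_3 = 90·cos8.1° − 28·1.414 = 49.5; c'Δl = 7.78; W sinα = 12.7
Slice 4: Δl = 2.7/cos16.9° = 2.822 m; N'_4 = 194·cos16.9° − 12·2.822 = 151.8; c'Δl = 15.52; W sinα = 56.4
Slice 5: Δl = 1.5/cos26.3° = 1.673 m; N'_5 = 83·cos26.3° − 13·1.673 = 52.7; c'Δl = 9.20; W sinα = 36.8
Slice 6: Δl = 3.1/cos37.6° = 3.913 m; N'_6 = 85·cos37.6° − 13·3.913 = 16.5; c'Δl = 21.52; W sinα = 51.9
Σc'Δl = 76.7 kN/m; ΣN' = 355.9 kN/m; ΣW sinα = 154.6 kN/m
Resisting = 76.7 + 355.9·tan23.2° = 76.7 + 152.5 = 229.2 kN/m
FS = 229.2 / 154.6 = 1.483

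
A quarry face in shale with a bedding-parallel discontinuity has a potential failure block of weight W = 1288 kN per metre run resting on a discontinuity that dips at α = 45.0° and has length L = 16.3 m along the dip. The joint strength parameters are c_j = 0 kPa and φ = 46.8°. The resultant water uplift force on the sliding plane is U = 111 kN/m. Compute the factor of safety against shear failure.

Resolving the block weight along and normal to the plane and applying the Mohr–Coulomb strength on the joint:
N' = W cosα − U = 1288·cos45.0° − 111 = 799.8 kN/m
Driving force T = W sinα = 1288·sin45.0° = 910.8 kN/m
Resisting force R = c_j·L + N'·tanφ = 0·16.3 + 799.8·tan46.8° = 0.0 + 851.7 = 851.7 kN/m
FS = R / T = 851.7 / 910.8 = 0.935

FS = 0.94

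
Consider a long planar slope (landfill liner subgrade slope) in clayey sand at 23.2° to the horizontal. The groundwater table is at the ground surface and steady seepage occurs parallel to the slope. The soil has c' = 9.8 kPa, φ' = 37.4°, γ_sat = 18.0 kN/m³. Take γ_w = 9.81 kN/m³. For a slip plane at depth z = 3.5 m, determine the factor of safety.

FS = 1.24

With seepage parallel to the slope and the water table at the surface, the effective normal stress on the slip plane uses the buoyant unit weight γ' = γ_sat − γ_w while the driving shear stress uses γ_sat:
FS = [c' + γ' z cos²β tanφ'] / [γ_sat z sinβ cosβ]
γ' = 18.0 − 9.81 = 8.19 kN/m³
Numerator = 9.8 + 8.19·3.5·cos²23.2°·tan37.4° = 9.8 + 8.19·3.5·0.8448·0.7646 = 28.315 kPa
Denominator = 18.0·3.5·sin23.2°·cos23.2° = 18.0·3.5·0.3939·0.9191 = 22.811 kPa
FS = 28.315 / 22.811 = 1.241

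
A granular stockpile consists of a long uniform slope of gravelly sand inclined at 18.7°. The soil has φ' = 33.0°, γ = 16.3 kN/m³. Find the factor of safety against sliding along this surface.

For a dry cohesionless infinite slope the factor of safety is FS = tanφ' / tanβ.
FS = tan33.0° / tan18.7° = 0.6494 / 0.3385 = 1.919

FS = 1.92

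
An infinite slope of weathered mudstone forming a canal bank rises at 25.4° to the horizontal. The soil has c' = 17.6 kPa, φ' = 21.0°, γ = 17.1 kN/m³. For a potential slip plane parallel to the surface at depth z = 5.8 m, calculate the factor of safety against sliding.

FS = 1.27

For an infinite slope with a slip plane parallel to the surface (no pore pressure): FS = [c' + γz cos²β tanφ'] / [γz sinβ cosβ].
γz = 17.1·5.8 = 99.18 kN/m²
Numerator = 17.6 + 99.18·cos²25.4°·tan21.0° = 17.6 + 99.18·0.8160·0.3839 = 48.667 kPa
Denominator = 99.18·sin25.4°·cos25.4° = 99.18·0.4289·0.9033 = 38.429 kPa
FS = 48.667 / 38.429 = 1.266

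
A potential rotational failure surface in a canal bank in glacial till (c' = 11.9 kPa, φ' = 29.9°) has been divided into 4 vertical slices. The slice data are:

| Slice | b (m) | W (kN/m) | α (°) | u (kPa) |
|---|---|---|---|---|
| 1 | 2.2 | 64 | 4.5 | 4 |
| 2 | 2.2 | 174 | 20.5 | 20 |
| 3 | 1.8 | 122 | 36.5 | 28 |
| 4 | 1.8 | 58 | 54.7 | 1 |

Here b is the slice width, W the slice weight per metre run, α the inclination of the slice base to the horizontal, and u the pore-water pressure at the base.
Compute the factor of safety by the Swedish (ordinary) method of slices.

FS = 1.37

Ordinary method of slices: FS = Σ[c'·Δl_i + (W_i cosα_i − u_i·Δl_i)·tanφ'] / Σ W_i sinα_i, with Δl_i = b_i / cosα_i.
Slice 1: Δl = 2.2/cos4.5° = 2.207 m; N'_1 = 64·cos4.5° − 4·2.207 = 55.0; c'Δl = 26.26; W sinα = 5.0
Slice 2: Δl = 2.2/cos20.5° = 2.349 m; N'_2 = 174·cos20.5° − 20·2.349 = 116.0; c'Δl = 27.95; W sinα = 60.9
Slice 3: Δl = 1.8/cos36.5° = 2.239 m; N'_3 = 122·cos36.5° − 28·2.239 = 35.4; c'Δl = 26.65; W sinα = 72.6
Slice 4: Δl = 1.8/cos54.7° = 3.115 m; N'_4 = 58·cos54.7° − 1·3.115 = 30.4; c'Δl = 37.07; W sinα = 47.3
Σc'Δl = 117.9 kN/m; ΣN' = 236.8 kN/m; ΣW sinα = 185.9 kN/m
Resisting = 117.9 + 236.8·tan29.9° = 117.9 + 136.1 = 254.1 kN/m
FS = 254.1 / 185.9 = 1.367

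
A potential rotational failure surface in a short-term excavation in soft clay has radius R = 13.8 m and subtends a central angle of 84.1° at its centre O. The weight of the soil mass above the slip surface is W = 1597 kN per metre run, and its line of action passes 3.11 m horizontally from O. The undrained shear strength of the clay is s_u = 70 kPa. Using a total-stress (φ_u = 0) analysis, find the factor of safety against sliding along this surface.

FS = 3.94

Taking moments about the centre O, the resisting moment is provided by the undrained shear strength acting along the arc:
Arc length L_a = R·θ = 13.8·(84.1°·π/180) = 13.8·1.4678 = 20.26 m
M_R = s_u·L_a·R = 70·20.26·13.8 = 19567.2 kN·m/m
M_D = W·d = 1597·3.11 = 4966.7 kN·m/m
FS = M_R / M_D = 19567.2 / 4966.7 = 3.940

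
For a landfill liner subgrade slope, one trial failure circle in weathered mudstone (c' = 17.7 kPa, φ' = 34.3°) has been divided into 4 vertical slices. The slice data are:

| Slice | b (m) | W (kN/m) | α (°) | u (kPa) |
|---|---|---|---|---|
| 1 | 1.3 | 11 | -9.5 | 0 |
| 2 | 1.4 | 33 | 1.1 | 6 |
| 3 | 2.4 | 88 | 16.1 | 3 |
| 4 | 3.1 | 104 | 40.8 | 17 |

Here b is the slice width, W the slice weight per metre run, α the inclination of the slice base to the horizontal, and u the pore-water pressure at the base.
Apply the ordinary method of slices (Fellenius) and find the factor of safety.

Ordinary method of slices: FS = Σ[c'·Δl_i + (W_i cosα_i − u_i·Δl_i)·tanφ'] / Σ W_i sinα_i, with Δl_i = b_i / cosα_i.
Slice 1: Δl = 1.3/cos(-9.5°) = 1.318 m; N'_1 = 11·cos(-9.5°) − 0·1.318 = 10.8; c'Δl = 23.33; W sinα = -1.8
Slice 2: Δl = 1.4/cos1.1° = 1.400 m; N'_2 = 33·cos1.1° − 6·1.400 = 24.6; c'Δl = 24.78; W sinα = 0.6
Slice 3: Δl = 2.4/cos16.1° = 2.498 m; N'_3 = 88·cos16.1° − 3·2.498 = 77.1; c'Δl = 44.21; W sinα = 24.4
Slice 4: Δl = 3.1/cos40.8° = 4.095 m; N'_4 = 104·cos40.8° − 17·4.095 = 9.1; c'Δl = 72.48; W sinα = 68.0
Σc'Δl = 164.8 kN/m; ΣN' = 121.6 kN/m; ΣW sinα = 91.2 kN/m
Resisting = 164.8 + 121.6·tan34.3° = 164.8 + 83.0 = 247.8 kN/m
FS = 247.8 / 91.2 = 2.717

FS = 2.72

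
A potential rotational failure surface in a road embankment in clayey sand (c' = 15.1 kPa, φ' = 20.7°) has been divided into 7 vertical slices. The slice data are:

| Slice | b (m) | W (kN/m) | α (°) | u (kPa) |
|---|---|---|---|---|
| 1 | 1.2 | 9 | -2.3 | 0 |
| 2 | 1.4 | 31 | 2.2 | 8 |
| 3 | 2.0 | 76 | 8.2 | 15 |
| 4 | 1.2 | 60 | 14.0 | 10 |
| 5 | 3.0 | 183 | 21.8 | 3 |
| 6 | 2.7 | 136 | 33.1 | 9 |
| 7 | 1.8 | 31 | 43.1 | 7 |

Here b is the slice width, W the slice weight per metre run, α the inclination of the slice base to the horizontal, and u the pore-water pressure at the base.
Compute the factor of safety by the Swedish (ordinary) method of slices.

Ordinary method of slices: FS = Σ[c'·Δl_i + (W_i cosα_i − u_i·Δl_i)·tanφ'] / Σ W_i sinα_i, with Δl_i = b_i / cosα_i.
Slice 1: Δl = 1.2/cos(-2.3°) = 1.201 m; N'_1 = 9·cos(-2.3°) − 0·1.201 = 9.0; c'Δl = 18.13; W sinα = -0.4
Slice 2: Δl = 1.4/cos2.2° = 1.401 m; N'_2 = 31·cos2.2° − 8·1.401 = 19.8; c'Δl = 21.16; W sinα = 1.2
Slice 3: Δl = 2.0/cos8.2° = 2.021 m; N'_3 = 76·cos8.2° − 15·2.021 = 44.9; c'Δl = 30.51; W sinα = 10.8
Slice 4: Δl = 1.2/cos14.0° = 1.237 m; N'_4 = 60·cos14.0° − 10·1.237 = 45.9; c'Δl = 18.67; W sinα = 14.5
Slice 5: Δl = 3.0/cos21.8° = 3.231 m; N'_5 = 183·cos21.8° − 3·3.231 = 160.2; c'Δl = 48.79; W sinα = 68.0
Slice 6: Δl = 2.7/cos33.1° = 3.223 m; N'_6 = 136·cos33.1° − 9·3.223 = 84.9; c'Δl = 48.67; W sinα = 74.3
Slice 7: Δl = 1.8/cos43.1° = 2.465 m; N'_7 = 31·cos43.1° − 7·2.465 = 5.4; c'Δl = 37.22; W sinα = 21.2
Σc'Δl = 223.2 kN/m; ΣN' = 370.0 kN/m; ΣW sinα = 189.6 kN/m
Resisting = 223.2 + 370.0·tan20.7° = 223.2 + 139.8 = 363.0 kN/m
FS = 363.0 / 189.6 = 1.915

FS = 1.91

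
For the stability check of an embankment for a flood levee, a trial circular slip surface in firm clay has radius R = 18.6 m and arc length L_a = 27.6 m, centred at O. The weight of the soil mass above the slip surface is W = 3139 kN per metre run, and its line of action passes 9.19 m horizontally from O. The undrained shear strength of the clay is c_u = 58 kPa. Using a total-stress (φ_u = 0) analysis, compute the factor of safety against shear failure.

FS = 1.03

Taking moments about the centre O, the resisting moment is provided by the undrained shear strength acting along the arc:
M_R = c_u·L_a·R = 58·27.60·18.6 = 29774.9 kN·m/m
M_D = W·d = 3139·9.19 = 28847.4 kN·m/m
FS = M_R / M_D = 29774.9 / 28847.4 = 1.032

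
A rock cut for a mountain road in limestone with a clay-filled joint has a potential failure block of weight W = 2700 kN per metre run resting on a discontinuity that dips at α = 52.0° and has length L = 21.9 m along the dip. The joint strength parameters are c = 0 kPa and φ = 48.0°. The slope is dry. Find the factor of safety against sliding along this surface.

FS = 0.87

Resolving the block weight along and normal to the plane and applying the Mohr–Coulomb strength on the joint:
N' = W cosα = 2700·cos52.0° = 1662.3 kN/m
Driving force T = W sinα = 2700·sin52.0° = 2127.6 kN/m
Resisting force R = c·L + N'·tanφ = 0·21.9 + 1662.3·tan48.0° = 0.0 + 1846.2 = 1846.2 kN/m
FS = R / T = 1846.2 / 2127.6 = 0.868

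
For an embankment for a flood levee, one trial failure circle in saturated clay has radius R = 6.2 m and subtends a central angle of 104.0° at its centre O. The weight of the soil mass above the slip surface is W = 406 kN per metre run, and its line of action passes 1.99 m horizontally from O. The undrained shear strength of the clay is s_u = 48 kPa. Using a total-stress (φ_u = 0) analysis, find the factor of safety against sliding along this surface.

Taking moments about the centre O, the resisting moment is provided by the undrained shear strength acting along the arc:
Arc length L_a = R·θ = 6.2·(104.0°·π/180) = 6.2·1.8151 = 11.25 m
M_R = s_u·L_a·R = 48·11.25·6.2 = 3349.2 kN·m/m
M_D = W·d = 406·1.99 = 807.9 kN·m/m
FS = M_R / M_D = 3349.2 / 807.9 = 4.145

FS = 4.15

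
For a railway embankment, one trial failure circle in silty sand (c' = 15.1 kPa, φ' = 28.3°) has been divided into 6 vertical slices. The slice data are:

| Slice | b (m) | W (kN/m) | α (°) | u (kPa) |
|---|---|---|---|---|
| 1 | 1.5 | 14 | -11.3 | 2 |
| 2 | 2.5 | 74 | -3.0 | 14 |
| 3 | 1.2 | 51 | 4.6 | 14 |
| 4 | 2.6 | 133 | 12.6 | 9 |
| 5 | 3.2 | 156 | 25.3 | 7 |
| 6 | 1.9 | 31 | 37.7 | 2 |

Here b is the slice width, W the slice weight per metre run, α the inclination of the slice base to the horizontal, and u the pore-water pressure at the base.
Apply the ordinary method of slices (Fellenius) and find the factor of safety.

FS = 3.43

Ordinary method of slices: FS = Σ[c'·Δl_i + (W_i cosα_i − u_i·Δl_i)·tanφ'] / Σ W_i sinα_i, with Δl_i = b_i / cosα_i.
Slice 1: Δl = 1.5/cos(-11.3°) = 1.530 m; N'_1 = 14·cos(-11.3°) − 2·1.530 = 10.7; c'Δl = 23.10; W sinα = -2.7
Slice 2: Δl = 2.5/cos(-3.0°) = 2.503 m; N'_2 = 74·cos(-3.0°) − 14·2.503 = 38.9; c'Δl = 37.80; W sinα = -3.9
Slice 3: Δl = 1.2/cos4.6° = 1.204 m; N'_3 = 51·cos4.6° − 14·1.204 = 34.0; c'Δl = 18.18; W sinα = 4.1
Slice 4: Δl = 2.6/cos12.6° = 2.664 m; N'_4 = 133·cos12.6° − 9·2.664 = 105.8; c'Δl = 40.23; W sinα = 29.0
Slice 5: Δl = 3.2/cos25.3° = 3.539 m; N'_5 = 156·cos25.3° − 7·3.539 = 116.3; c'Δl = 53.45; W sinα = 66.7
Slice 6: Δl = 1.9/cos37.7° = 2.401 m; N'_6 = 31·cos37.7° − 2·2.401 = 19.7; c'Δl = 36.26; W sinα = 19.0
Σc'Δl = 209.0 kN/m; ΣN' = 325.3 kN/m; ΣW sinα = 112.1 kN/m
Resisting = 209.0 + 325.3·tan28.3° = 209.0 + 175.2 = 384.2 kN/m
FS = 384.2 / 112.1 = 3.427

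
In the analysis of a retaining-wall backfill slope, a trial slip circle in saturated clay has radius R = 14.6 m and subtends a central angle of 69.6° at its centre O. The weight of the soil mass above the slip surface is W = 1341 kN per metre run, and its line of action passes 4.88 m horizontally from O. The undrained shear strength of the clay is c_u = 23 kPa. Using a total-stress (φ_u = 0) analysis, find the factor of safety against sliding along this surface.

FS = 0.91

Taking moments about the centre O, the resisting moment is provided by the undrained shear strength acting along the arc:
Arc length L_a = R·θ = 14.6·(69.6°·π/180) = 14.6·1.2147 = 17.74 m
M_R = c_u·L_a·R = 23·17.74·14.6 = 5955.5 kN·m/m
M_D = W·d = 1341·4.88 = 6544.1 kN·m/m
FS = M_R / M_D = 5955.5 / 6544.1 = 0.910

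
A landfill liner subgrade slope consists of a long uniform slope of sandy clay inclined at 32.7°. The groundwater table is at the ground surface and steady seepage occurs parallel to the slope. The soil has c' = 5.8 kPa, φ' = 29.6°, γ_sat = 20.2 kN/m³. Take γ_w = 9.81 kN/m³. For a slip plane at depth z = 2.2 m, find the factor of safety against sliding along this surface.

FS = 0.74

With seepage parallel to the slope and the water table at the surface, the effective normal stress on the slip plane uses the buoyant unit weight γ' = γ_sat − γ_w while the driving shear stress uses γ_sat:
FS = [c' + γ' z cos²β tanφ'] / [γ_sat z sinβ cosβ]
γ' = 20.2 − 9.81 = 10.39 kN/m³
Numerator = 5.8 + 10.39·2.2·cos²32.7°·tan29.6° = 5.8 + 10.39·2.2·0.7081·0.5681 = 14.995 kPa
Denominator = 20.2·2.2·sin32.7°·cos32.7° = 20.2·2.2·0.5402·0.8415 = 20.203 kPa
FS = 14.995 / 20.203 = 0.742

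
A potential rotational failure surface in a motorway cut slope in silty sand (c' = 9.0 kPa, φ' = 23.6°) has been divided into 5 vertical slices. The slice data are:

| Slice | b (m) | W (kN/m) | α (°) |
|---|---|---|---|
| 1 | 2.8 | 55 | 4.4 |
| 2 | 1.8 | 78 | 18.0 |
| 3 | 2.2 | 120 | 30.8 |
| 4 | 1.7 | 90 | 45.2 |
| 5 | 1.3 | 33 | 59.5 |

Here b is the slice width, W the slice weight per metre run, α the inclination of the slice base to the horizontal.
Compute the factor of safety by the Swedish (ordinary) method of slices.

FS = 1.35

Ordinary method of slices: FS = Σ[c'·Δl_i + (W_i cosα_i)·tanφ'] / Σ W_i sinα_i, with Δl_i = b_i / cosα_i.
Slice 1: Δl = 2.8/cos4.4° = 2.808 m; N'_1 = 55·cos4.4° = 54.8; c'Δl = 25.27; W sinα = 4.2
Slice 2: Δl = 1.8/cos18.0° = 1.893 m; N'_2 = 78·cos18.0° = 74.2; c'Δl = 17.03; W sinα = 24.1
Slice 3: Δl = 2.2/cos30.8° = 2.561 m; N'_3 = 120·cos30.8° = 103.1; c'Δl = 23.05; W sinα = 61.4
Slice 4: Δl = 1.7/cos45.2° = 2.413 m; N'_4 = 90·cos45.2° = 63.4; c'Δl = 21.71; W sinα = 63.9
Slice 5: Δl = 1.3/cos59.5° = 2.561 m; N'_5 = 33·cos59.5° = 16.7; c'Δl = 23.05; W sinα = 28.4
Σc'Δl = 110.1 kN/m; ΣN' = 312.3 kN/m; ΣW sinα = 182.1 kN/m
Resisting = 110.1 + 312.3·tan23.6° = 110.1 + 136.4 = 246.5 kN/m
FS = 246.5 / 182.1 = 1.354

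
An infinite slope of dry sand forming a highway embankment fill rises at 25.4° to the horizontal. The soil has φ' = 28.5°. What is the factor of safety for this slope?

For a dry cohesionless infinite slope the factor of safety is FS = tanφ' / tanβ.
FS = tan28.5° / tan25.4° = 0.5430 / 0.4748 = 1.143

FS = 1.14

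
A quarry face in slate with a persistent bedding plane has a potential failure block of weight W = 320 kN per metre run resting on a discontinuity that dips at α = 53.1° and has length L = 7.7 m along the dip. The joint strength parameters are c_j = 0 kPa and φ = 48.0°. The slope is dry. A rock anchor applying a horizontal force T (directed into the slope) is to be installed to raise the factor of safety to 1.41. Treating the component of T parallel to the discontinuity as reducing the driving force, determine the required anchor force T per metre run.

Resolving forces along and normal to the sliding plane, with the horizontal anchor force T adding T·sinα to the effective normal force and T·cosα acting up the plane against the driving force:
FS = [c_jL + (W cosα + T sinα) tanφ] / [W sinα − T cosα]
Without the anchor: N' = 192.1 kN/m, driving T_d = 255.9 kN/m, resisting R = 0·7.7 + 192.1·tan48.0° = 213.4 kN/m, FS = 0.83.
Setting FS = 1.41 and solving for T:
1.41·(255.9 − T cos53.1°) = 213.4 + T sin53.1°·tan48.0°
T·(sin53.1°·tan48.0° + 1.41·cos53.1°) = 1.41·255.9 − 213.4
T·(0.7997·1.1106 + 1.41·0.6004) = 360.8 − 213.4 = 147.4
T·1.7347 = 147.4
T = 85.0 kN/m

T = 85 kN/m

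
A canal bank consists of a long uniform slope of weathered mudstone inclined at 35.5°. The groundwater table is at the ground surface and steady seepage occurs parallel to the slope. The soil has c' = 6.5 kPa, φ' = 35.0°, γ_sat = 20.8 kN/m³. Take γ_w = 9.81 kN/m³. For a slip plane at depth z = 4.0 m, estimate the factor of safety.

With seepage parallel to the slope and the water table at the surface, the effective normal stress on the slip plane uses the buoyant unit weight γ' = γ_sat − γ_w while the driving shear stress uses γ_sat:
FS = [c' + γ' z cos²β tanφ'] / [γ_sat z sinβ cosβ]
γ' = 20.8 − 9.81 = 10.99 kN/m³
Numerator = 6.5 + 10.99·4.0·cos²35.5°·tan35.0° = 6.5 + 10.99·4.0·0.6628·0.7002 = 26.901 kPa
Denominator = 20.8·4.0·sin35.5°·cos35.5° = 20.8·4.0·0.5807·0.8141 = 39.334 kPa
FS = 26.901 / 39.334 = 0.684

FS = 0.68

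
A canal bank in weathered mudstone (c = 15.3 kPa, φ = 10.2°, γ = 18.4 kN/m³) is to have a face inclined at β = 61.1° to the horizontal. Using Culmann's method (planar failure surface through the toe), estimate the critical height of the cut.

H_c = 7.76 m

Culmann's analysis gives the critical failure plane at α_cr = (β + φ)/2 = (61.1 + 10.2)/2 = 35.6°, and the critical height
H_c = (4c/γ) · sinβ cosφ / [1 − cos(β − φ)]
    = (4·15.3/18.4) · sin61.1°·cos10.2° / [1 − cos(50.9°)]
    = 3.326 · 0.8755·0.9842 / [1 − 0.6307]
    = 3.326 · 0.8616 / 0.3693
    = 7.76 m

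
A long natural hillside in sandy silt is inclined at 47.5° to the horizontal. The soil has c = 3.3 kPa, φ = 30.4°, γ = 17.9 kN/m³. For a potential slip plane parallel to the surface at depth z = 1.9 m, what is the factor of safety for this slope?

FS = 0.73

For an infinite slope with a slip plane parallel to the surface (no pore pressure): FS = [c + γz cos²β tanφ] / [γz sinβ cosβ].
γz = 17.9·1.9 = 34.01 kN/m²
Numerator = 3.3 + 34.01·cos²47.5°·tan30.4° = 3.3 + 34.01·0.4564·0.5867 = 12.407 kPa
Denominator = 34.01·sin47.5°·cos47.5° = 34.01·0.7373·0.6756 = 16.940 kPa
FS = 12.407 / 16.940 = 0.732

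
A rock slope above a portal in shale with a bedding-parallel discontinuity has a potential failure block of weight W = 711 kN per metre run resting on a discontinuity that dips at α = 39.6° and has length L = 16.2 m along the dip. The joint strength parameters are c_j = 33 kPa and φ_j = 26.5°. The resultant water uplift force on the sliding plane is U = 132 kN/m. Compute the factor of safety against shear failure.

FS = 1.64

Resolving the block weight along and normal to the plane and applying the Mohr–Coulomb strength on the joint:
N' = W cosα − U = 711·cos39.6° − 132 = 415.8 kN/m
Driving force T = W sinα = 711·sin39.6° = 453.2 kN/m
Resisting force R = c_j·L + N'·tanφ_j = 33·16.2 + 415.8·tan26.5° = 534.6 + 207.3 = 741.9 kN/m
FS = R / T = 741.9 / 453.2 = 1.637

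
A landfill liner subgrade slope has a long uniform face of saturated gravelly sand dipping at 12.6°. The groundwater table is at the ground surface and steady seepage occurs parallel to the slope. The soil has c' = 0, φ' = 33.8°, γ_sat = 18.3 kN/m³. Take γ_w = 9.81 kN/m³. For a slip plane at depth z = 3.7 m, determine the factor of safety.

FS = 1.39

With seepage parallel to the slope and the water table at the surface, the effective normal stress on the slip plane uses the buoyant unit weight γ' = γ_sat − γ_w while the driving shear stress uses γ_sat:
FS = [c' + γ' z cos²β tanφ'] / [γ_sat z sinβ cosβ]
(For c' = 0 this reduces to FS = (γ'/γ_sat)·tanφ'/tanβ.)
γ' = 18.3 − 9.81 = 8.49 kN/m³
Numerator = 0.0 + 8.49·3.7·cos²12.6°·tan33.8° = 0.0 + 8.49·3.7·0.9524·0.6694 = 20.028 kPa
Denominator = 18.3·3.7·sin12.6°·cos12.6° = 18.3·3.7·0.2181·0.9759 = 14.415 kPa
FS = 20.028 / 14.415 = 1.389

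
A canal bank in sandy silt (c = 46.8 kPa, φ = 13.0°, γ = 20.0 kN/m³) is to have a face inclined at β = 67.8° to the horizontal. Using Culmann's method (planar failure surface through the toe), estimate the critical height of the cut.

H_c = 19.94 m

Culmann's analysis gives the critical failure plane at α_cr = (β + φ)/2 = (67.8 + 13.0)/2 = 40.4°, and the critical height
H_c = (4c/γ) · sinβ cosφ / [1 − cos(β − φ)]
    = (4·46.8/20.0) · sin67.8°·cos13.0° / [1 − cos(54.8°)]
    = 9.360 · 0.9259·0.9744 / [1 − 0.5764]
    = 9.360 · 0.9021 / 0.4236
    = 19.94 m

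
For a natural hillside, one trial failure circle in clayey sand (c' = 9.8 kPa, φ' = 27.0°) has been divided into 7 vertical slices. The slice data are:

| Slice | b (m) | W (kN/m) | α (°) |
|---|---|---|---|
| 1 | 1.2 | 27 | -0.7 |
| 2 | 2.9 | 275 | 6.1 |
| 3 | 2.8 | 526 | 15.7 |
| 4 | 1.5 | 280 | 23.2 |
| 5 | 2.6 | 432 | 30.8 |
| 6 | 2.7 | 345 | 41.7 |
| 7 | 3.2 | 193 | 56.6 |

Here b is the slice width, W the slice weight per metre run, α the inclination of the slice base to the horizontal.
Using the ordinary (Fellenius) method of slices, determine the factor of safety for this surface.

FS = 1.26

Ordinary method of slices: FS = Σ[c'·Δl_i + (W_i cosα_i)·tanφ'] / Σ W_i sinα_i, with Δl_i = b_i / cosα_i.
Slice 1: Δl = 1.2/cos(-0.7°) = 1.200 m; N'_1 = 27·cos(-0.7°) = 27.0; c'Δl = 11.76; W sinα = -0.3
Slice 2: Δl = 2.9/cos6.1° = 2.917 m; N'_2 = 275·cos6.1° = 273.4; c'Δl = 28.58; W sinα = 29.2
Slice 3: Δl = 2.8/cos15.7° = 2.909 m; N'_3 = 526·cos15.7° = 506.4; c'Δl = 28.50; W sinα = 142.3
Slice 4: Δl = 1.5/cos23.2° = 1.632 m; N'_4 = 280·cos23.2° = 257.4; c'Δl = 15.99; W sinα = 110.3
Slice 5: Δl = 2.6/cos30.8° = 3.027 m; N'_5 = 432·cos30.8° = 371.1; c'Δl = 29.66; W sinα = 221.2
Slice 6: Δl = 2.7/cos41.7° = 3.616 m; N'_6 = 345·cos41.7° = 257.6; c'Δl = 35.44; W sinα = 229.5
Slice 7: Δl = 3.2/cos56.6° = 5.813 m; N'_7 = 193·cos56.6° = 106.2; c'Δl = 56.97; W sinα = 161.1
Σc'Δl = 206.9 kN/m; ΣN' = 1799.1 kN/m; ΣW sinα = 893.4 kN/m
Resisting = 206.9 + 1799.1·tan27.0° = 206.9 + 916.7 = 1123.6 kN/m
FS = 1123.6 / 893.4 = 1.258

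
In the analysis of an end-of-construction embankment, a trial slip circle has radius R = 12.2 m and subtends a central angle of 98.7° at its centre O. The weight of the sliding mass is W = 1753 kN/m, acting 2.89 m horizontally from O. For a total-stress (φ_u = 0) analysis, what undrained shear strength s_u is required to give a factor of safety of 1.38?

FS = s_u·L_a·R / (W·d), so s_u = FS·W·d / (L_a·R).
Arc length L_a = R·θ = 12.2·(98.7°·π/180) = 12.2·1.7226 = 21.02 m
s_u = 1.38·1753·2.89 / (21.02·12.2) = 6991.3 / 256.40 = 27.27 kPa

s_u = 27.3 kPa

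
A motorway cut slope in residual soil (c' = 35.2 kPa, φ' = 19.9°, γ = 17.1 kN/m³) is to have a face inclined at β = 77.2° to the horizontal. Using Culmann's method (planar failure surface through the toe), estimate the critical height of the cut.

Culmann's analysis gives the critical failure plane at α_cr = (β + φ')/2 = (77.2 + 19.9)/2 = 48.5°, and the critical height
H_c = (4c'/γ) · sinβ cosφ' / [1 − cos(β − φ')]
    = (4·35.2/17.1) · sin77.2°·cos19.9° / [1 − cos(57.3°)]
    = 8.234 · 0.9751·0.9403 / [1 − 0.5402]
    = 8.234 · 0.9169 / 0.4598
    = 16.42 m

H_c = 16.42 m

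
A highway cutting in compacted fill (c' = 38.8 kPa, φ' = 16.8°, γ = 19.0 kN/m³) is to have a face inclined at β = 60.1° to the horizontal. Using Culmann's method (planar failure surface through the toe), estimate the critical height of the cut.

H_c = 24.90 m

Culmann's analysis gives the critical failure plane at α_cr = (β + φ')/2 = (60.1 + 16.8)/2 = 38.5°, and the critical height
H_c = (4c'/γ) · sinβ cosφ' / [1 − cos(β − φ')]
    = (4·38.8/19.0) · sin60.1°·cos16.8° / [1 − cos(43.3°)]
    = 8.168 · 0.8669·0.9573 / [1 − 0.7278]
    = 8.168 · 0.8299 / 0.2722
    = 24.90 m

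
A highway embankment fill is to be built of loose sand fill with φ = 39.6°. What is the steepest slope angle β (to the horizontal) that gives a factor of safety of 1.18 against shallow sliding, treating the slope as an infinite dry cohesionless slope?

For an infinite dry cohesionless slope FS = tanφ/tanβ, so tanβ = tanφ / FS.
tanβ = tan39.6° / 1.18 = 0.8273 / 1.18 = 0.7011
β = arctan(0.7011) = 35.03°

β = 35.0°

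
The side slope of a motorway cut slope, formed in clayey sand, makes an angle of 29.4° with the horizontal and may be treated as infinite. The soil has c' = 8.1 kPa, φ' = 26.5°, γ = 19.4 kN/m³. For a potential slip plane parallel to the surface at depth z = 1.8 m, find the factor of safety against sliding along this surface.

For an infinite slope with a slip plane parallel to the surface (no pore pressure): FS = [c' + γz cos²β tanφ'] / [γz sinβ cosβ].
γz = 19.4·1.8 = 34.92 kN/m²
Numerator = 8.1 + 34.92·cos²29.4°·tan26.5° = 8.1 + 34.92·0.7590·0.4986 = 21.315 kPa
Denominator = 34.92·sin29.4°·cos29.4° = 34.92·0.4909·0.8712 = 14.935 kPa
FS = 21.315 / 14.935 = 1.427

FS = 1.43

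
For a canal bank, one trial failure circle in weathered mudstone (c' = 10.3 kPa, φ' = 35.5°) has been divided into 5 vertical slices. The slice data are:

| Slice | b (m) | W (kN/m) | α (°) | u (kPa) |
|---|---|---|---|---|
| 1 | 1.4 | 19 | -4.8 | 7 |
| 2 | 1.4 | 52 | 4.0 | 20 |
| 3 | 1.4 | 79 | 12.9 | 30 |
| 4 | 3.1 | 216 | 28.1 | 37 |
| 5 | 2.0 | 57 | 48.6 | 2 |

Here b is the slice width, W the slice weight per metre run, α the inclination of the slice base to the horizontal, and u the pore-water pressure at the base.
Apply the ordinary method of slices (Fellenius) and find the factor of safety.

Ordinary method of slices: FS = Σ[c'·Δl_i + (W_i cosα_i − u_i·Δl_i)·tanφ'] / Σ W_i sinα_i, with Δl_i = b_i / cosα_i.
Slice 1: Δl = 1.4/cos(-4.8°) = 1.405 m; N'_1 = 19·cos(-4.8°) − 7·1.405 = 9.1; c'Δl = 14.47; W sinα = -1.6
Slice 2: Δl = 1.4/cos4.0° = 1.403 m; N'_2 = 52·cos4.0° − 20·1.403 = 23.8; c'Δl = 14.46; W sinα = 3.6
Slice 3: Δl = 1.4/cos12.9° = 1.436 m; N'_3 = 79·cos12.9° − 30·1.436 = 33.9; c'Δl = 14.79; W sinα = 17.6
Slice 4: Δl = 3.1/cos28.1° = 3.514 m; N'_4 = 216·cos28.1° − 37·3.514 = 60.5; c'Δl = 36.20; W sinα = 101.7
Slice 5: Δl = 2.0/cos48.6° = 3.024 m; N'_5 = 57·cos48.6° − 2·3.024 = 31.6; c'Δl = 31.15; W sinα = 42.8
Σc'Δl = 111.1 kN/m; ΣN' = 159.0 kN/m; ΣW sinα = 164.2 kN/m
Resisting = 111.1 + 159.0·tan35.5° = 111.1 + 113.4 = 224.5 kN/m
FS = 224.5 / 164.2 = 1.367

FS = 1.37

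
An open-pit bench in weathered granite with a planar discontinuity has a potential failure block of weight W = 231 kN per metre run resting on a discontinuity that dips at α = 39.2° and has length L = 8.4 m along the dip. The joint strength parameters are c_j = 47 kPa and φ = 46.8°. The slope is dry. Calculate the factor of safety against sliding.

FS = 4.01

Resolving the block weight along and normal to the plane and applying the Mohr–Coulomb strength on the joint:
N' = W cosα = 231·cos39.2° = 179.0 kN/m
Driving force T = W sinα = 231·sin39.2° = 146.0 kN/m
Resisting force R = c_j·L + N'·tanφ = 47·8.4 + 179.0·tan46.8° = 394.8 + 190.6 = 585.4 kN/m
FS = R / T = 585.4 / 146.0 = 4.010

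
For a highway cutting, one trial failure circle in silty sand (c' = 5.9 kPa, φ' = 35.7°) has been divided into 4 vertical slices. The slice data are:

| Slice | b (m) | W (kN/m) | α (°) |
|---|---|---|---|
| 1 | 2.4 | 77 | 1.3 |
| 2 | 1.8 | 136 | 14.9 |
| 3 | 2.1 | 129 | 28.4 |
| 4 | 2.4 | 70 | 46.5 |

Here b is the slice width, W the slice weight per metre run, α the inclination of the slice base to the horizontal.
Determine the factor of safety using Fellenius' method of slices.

FS = 2.19

Ordinary method of slices: FS = Σ[c'·Δl_i + (W_i cosα_i)·tanφ'] / Σ W_i sinα_i, with Δl_i = b_i / cosα_i.
Slice 1: Δl = 2.4/cos1.3° = 2.401 m; N'_1 = 77·cos1.3° = 77.0; c'Δl = 14.16; W sinα = 1.7
Slice 2: Δl = 1.8/cos14.9° = 1.863 m; N'_2 = 136·cos14.9° = 131.4; c'Δl = 10.99; W sinα = 35.0
Slice 3: Δl = 2.1/cos28.4° = 2.387 m; N'_3 = 129·cos28.4° = 113.5; c'Δl = 14.09; W sinα = 61.4
Slice 4: Δl = 2.4/cos46.5° = 3.487 m; N'_4 = 70·cos46.5° = 48.2; c'Δl = 20.57; W sinα = 50.8
Σc'Δl = 59.8 kN/m; ΣN' = 370.1 kN/m; ΣW sinα = 148.8 kN/m
Resisting = 59.8 + 370.1·tan35.7° = 59.8 + 265.9 = 325.7 kN/m
FS = 325.7 / 148.8 = 2.188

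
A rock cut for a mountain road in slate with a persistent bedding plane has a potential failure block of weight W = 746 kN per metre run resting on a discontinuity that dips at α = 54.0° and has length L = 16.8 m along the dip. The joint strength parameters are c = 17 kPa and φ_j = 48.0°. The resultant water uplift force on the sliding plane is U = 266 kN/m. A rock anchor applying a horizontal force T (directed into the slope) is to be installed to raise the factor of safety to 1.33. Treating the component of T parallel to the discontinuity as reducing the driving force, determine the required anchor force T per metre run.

Resolving forces along and normal to the sliding plane, with the horizontal anchor force T adding T·sinα to the effective normal force and T·cosα acting up the plane against the driving force:
FS = [cL + (W cosα − U + T sinα) tanφ_j] / [W sinα − T cosα]
Without the anchor: N' = 172.5 kN/m, driving T_d = 603.5 kN/m, resisting R = 17·16.8 + 172.5·tan48.0° = 477.2 kN/m, FS = 0.79.
Setting FS = 1.33 and solving for T:
1.33·(603.5 − T cos54.0°) = 477.2 + T sin54.0°·tan48.0°
T·(sin54.0°·tan48.0° + 1.33·cos54.0°) = 1.33·603.5 − 477.2
T·(0.8090·1.1106 + 1.33·0.5878) = 802.7 − 477.2 = 325.5
T·1.6803 = 325.5
T = 193.7 kN/m

T = 194 kN/m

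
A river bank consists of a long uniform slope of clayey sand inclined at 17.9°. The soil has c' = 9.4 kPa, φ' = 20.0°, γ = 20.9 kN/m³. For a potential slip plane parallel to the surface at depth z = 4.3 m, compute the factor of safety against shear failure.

FS = 1.48

For an infinite slope with a slip plane parallel to the surface (no pore pressure): FS = [c' + γz cos²β tanφ'] / [γz sinβ cosβ].
γz = 20.9·4.3 = 89.87 kN/m²
Numerator = 9.4 + 89.87·cos²17.9°·tan20.0° = 9.4 + 89.87·0.9055·0.3640 = 39.020 kPa
Denominator = 89.87·sin17.9°·cos17.9° = 89.87·0.3074·0.9516 = 26.285 kPa
FS = 39.020 / 26.285 = 1.484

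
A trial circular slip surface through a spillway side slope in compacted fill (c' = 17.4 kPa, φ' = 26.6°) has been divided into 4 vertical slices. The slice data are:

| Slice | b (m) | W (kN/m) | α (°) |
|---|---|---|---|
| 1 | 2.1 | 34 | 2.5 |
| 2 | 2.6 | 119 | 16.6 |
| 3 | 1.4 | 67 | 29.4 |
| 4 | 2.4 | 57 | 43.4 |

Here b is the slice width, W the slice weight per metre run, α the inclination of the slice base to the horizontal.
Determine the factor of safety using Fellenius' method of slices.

Ordinary method of slices: FS = Σ[c'·Δl_i + (W_i cosα_i)·tanφ'] / Σ W_i sinα_i, with Δl_i = b_i / cosα_i.
Slice 1: Δl = 2.1/cos2.5° = 2.102 m; N'_1 = 34·cos2.5° = 34.0; c'Δl = 36.57; W sinα = 1.5
Slice 2: Δl = 2.6/cos16.6° = 2.713 m; N'_2 = 119·cos16.6° = 114.0; c'Δl = 47.21; W sinα = 34.0
Slice 3: Δl = 1.4/cos29.4° = 1.607 m; N'_3 = 67·cos29.4° = 58.4; c'Δl = 27.96; W sinα = 32.9
Slice 4: Δl = 2.4/cos43.4° = 3.303 m; N'_4 = 57·cos43.4° = 41.4; c'Δl = 57.48; W sinα = 39.2
Σc'Δl = 169.2 kN/m; ΣN' = 247.8 kN/m; ΣW sinα = 107.5 kN/m
Resisting = 169.2 + 247.8·tan26.6° = 169.2 + 124.1 = 293.3 kN/m
FS = 293.3 / 107.5 = 2.728

FS = 2.73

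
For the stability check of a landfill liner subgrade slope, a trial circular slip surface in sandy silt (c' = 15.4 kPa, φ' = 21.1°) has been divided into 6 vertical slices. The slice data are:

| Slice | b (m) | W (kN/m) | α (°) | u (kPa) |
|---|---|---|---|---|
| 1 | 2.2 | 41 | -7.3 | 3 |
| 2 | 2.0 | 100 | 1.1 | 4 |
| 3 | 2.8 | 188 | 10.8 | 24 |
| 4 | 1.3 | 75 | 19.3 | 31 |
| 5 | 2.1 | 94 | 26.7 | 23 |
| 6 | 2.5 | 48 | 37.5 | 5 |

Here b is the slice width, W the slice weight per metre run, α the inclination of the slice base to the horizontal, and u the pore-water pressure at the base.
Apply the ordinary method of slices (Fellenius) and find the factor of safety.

FS = 2.65

Ordinary method of slices: FS = Σ[c'·Δl_i + (W_i cosα_i − u_i·Δl_i)·tanφ'] / Σ W_i sinα_i, with Δl_i = b_i / cosα_i.
Slice 1: Δl = 2.2/cos(-7.3°) = 2.218 m; N'_1 = 41·cos(-7.3°) − 3·2.218 = 34.0; c'Δl = 34.16; W sinα = -5.2
Slice 2: Δl = 2.0/cos1.1° = 2.000 m; N'_2 = 100·cos1.1° − 4·2.000 = 92.0; c'Δl = 30.81; W sinα = 1.9
Slice 3: Δl = 2.8/cos10.8° = 2.850 m; N'_3 = 188·cos10.8° − 24·2.850 = 116.3; c'Δl = 43.90; W sinα = 35.2
Slice 4: Δl = 1.3/cos19.3° = 1.377 m; N'_4 = 75·cos19.3° − 31·1.377 = 28.1; c'Δl = 21.21; W sinα = 24.8
Slice 5: Δl = 2.1/cos26.7° = 2.351 m; N'_5 = 94·cos26.7° − 23·2.351 = 29.9; c'Δl = 36.20; W sinα = 42.2
Slice 6: Δl = 2.5/cos37.5° = 3.151 m; N'_6 = 48·cos37.5° − 5·3.151 = 22.3; c'Δl = 48.53; W sinα = 29.2
Σc'Δl = 214.8 kN/m; ΣN' = 322.6 kN/m; ΣW sinα = 128.2 kN/m
Resisting = 214.8 + 322.6·tan21.1° = 214.8 + 124.5 = 339.3 kN/m
FS = 339.3 / 128.2 = 2.647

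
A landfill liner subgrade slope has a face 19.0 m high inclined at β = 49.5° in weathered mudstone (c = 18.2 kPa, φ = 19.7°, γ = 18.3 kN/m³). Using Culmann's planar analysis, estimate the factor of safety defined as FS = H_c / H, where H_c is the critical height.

H_c = (4c/γ) · sinβ cosφ / [1 − cos(β − φ)]
    = (4·18.2/18.3) · sin49.5°·cos19.7° / [1 − cos29.8°]
    = 3.978 · 0.7159 / 0.1322 = 21.54 m
FS = H_c / H = 21.54 / 19.0 = 1.134

FS = 1.13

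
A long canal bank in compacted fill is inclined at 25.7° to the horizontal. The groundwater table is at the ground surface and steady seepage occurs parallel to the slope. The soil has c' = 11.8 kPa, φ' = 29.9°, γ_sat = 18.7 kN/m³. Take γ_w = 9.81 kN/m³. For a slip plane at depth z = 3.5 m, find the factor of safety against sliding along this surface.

FS = 1.03

With seepage parallel to the slope and the water table at the surface, the effective normal stress on the slip plane uses the buoyant unit weight γ' = γ_sat − γ_w while the driving shear stress uses γ_sat:
FS = [c' + γ' z cos²β tanφ'] / [γ_sat z sinβ cosβ]
γ' = 18.7 − 9.81 = 8.89 kN/m³
Numerator = 11.8 + 8.89·3.5·cos²25.7°·tan29.9° = 11.8 + 8.89·3.5·0.8119·0.5750 = 26.327 kPa
Denominator = 18.7·3.5·sin25.7°·cos25.7° = 18.7·3.5·0.4337·0.9011 = 25.575 kPa
FS = 26.327 / 25.575 = 1.029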